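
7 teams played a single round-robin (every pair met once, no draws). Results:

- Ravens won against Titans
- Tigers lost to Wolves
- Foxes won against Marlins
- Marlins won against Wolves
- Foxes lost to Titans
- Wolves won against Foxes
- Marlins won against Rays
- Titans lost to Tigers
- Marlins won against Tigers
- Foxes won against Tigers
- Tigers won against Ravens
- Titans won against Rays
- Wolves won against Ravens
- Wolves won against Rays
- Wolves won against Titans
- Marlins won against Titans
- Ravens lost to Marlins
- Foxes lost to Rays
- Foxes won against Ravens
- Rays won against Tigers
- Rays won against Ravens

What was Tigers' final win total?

Tigers' results: beat Ravens, Titans; lost to Rays, Marlins, Foxes, Wolves.
That is 2 wins.

2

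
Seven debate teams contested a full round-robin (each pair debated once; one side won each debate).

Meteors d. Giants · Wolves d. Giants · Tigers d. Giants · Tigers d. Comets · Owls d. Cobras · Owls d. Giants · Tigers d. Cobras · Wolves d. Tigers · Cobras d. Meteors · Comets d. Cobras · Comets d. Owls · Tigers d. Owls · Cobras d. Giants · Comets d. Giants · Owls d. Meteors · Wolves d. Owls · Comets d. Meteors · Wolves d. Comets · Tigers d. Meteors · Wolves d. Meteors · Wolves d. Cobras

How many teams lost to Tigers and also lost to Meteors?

Tigers beat: Meteors, Cobras, Giants, Owls, Comets.
Meteors beat: Giants.
Both beat: Giants — 1.

1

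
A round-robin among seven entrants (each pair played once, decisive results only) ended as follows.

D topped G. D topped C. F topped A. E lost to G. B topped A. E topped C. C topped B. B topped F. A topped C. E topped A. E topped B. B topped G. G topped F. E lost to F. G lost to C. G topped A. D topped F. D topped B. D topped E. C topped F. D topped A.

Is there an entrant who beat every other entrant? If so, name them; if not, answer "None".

D has 6 wins out of 6 opponents — a perfect record.

D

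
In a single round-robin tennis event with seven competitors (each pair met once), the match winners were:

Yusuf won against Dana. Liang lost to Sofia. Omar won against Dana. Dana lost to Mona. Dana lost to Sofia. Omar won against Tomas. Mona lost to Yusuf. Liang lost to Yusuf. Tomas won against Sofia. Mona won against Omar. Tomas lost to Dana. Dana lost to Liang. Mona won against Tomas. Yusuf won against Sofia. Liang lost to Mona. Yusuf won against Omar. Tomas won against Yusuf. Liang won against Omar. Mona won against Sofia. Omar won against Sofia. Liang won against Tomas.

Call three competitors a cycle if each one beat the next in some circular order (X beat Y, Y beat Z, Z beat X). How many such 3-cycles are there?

Win totals: Yusuf 5, Dana 1, Mona 5, Sofia 2, Tomas 2, Omar 3, Liang 3.
A competitor with w wins dominates both others in C(w,2) triples; summing gives 10 + 0 + 10 + 1 + 1 + 3 + 3 = 28 transitive triples.
Total triples C(7,3) = 35, so cyclic triples = 35 − 28 = 7.

7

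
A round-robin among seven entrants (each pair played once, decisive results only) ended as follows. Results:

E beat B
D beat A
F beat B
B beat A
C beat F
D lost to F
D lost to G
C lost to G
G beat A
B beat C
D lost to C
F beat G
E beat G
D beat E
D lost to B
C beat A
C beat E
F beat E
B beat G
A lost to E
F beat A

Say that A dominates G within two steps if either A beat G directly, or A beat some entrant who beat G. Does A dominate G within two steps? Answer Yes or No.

No

A did not beat G directly.
A beat no one, so there is no intermediate entrant.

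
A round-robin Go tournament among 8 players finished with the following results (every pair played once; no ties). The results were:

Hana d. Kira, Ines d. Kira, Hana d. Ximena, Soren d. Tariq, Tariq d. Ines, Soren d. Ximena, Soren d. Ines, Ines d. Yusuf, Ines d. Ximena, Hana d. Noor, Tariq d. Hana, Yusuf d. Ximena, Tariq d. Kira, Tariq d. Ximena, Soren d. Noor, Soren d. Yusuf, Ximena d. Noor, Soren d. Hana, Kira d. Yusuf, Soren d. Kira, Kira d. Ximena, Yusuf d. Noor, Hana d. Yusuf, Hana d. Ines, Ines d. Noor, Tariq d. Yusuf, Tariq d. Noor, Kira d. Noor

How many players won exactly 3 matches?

Win totals: Kira 3, Tariq 6, Noor 0, Hana 5, Ximena 1, Ines 4, Yusuf 2, Soren 7.
Exactly 3: Kira — 1 player.

1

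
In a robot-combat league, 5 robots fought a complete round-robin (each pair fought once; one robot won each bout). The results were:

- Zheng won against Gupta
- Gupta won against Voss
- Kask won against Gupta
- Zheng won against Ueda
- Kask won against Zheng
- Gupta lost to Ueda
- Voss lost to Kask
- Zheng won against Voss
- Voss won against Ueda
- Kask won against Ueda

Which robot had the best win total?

Win totals: Ueda 1, Voss 1, Gupta 1, Kask 4, Zheng 3.
Kask leads with 4 wins (next highest: 3).

Kask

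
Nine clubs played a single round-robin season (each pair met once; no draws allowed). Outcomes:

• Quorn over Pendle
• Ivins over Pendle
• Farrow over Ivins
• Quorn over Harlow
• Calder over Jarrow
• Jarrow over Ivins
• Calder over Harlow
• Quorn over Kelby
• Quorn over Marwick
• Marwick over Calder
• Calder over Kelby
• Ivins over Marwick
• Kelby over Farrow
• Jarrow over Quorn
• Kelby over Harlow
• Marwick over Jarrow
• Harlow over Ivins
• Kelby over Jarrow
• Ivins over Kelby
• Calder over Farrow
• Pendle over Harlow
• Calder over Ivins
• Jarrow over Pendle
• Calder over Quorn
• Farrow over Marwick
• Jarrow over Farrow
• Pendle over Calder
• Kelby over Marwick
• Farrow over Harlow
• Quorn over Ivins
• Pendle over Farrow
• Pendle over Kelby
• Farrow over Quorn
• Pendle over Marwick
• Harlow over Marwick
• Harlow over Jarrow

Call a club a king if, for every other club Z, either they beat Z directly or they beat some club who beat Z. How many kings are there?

8

Quorn reaches everyone (king).
Jarrow reaches everyone (king).
Harlow reaches everyone (king).
Calder reaches everyone (king).
Ivins cannot reach Quorn in two steps.
Kelby reaches everyone (king).
Marwick reaches everyone (king).
Pendle reaches everyone (king).
Farrow reaches everyone (king).
Kings: Quorn, Jarrow, Harlow, Calder, Kelby, Marwick, Pendle, Farrow — 8.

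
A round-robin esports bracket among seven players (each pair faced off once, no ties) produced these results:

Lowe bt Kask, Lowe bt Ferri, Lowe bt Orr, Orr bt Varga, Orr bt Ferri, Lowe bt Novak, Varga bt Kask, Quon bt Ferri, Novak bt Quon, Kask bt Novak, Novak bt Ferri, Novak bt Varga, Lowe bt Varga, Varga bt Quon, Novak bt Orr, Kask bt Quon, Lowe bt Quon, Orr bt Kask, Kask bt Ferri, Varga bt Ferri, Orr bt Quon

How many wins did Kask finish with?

3

Kask's results: beat Quon, Novak, Ferri; lost to Lowe, Varga, Orr.
That is 3 wins.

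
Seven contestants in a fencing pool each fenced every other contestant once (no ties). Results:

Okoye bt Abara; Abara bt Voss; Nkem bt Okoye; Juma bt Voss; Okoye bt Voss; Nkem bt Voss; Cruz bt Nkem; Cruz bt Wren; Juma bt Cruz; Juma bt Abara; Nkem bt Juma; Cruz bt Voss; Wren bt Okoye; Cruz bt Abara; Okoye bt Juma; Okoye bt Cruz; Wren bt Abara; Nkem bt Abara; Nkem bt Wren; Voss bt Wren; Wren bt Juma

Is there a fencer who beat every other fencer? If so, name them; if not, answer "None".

None

Highest win total is Nkem with 5 (out of 6 possible).
Nkem lost to Cruz, so no fencer went undefeated.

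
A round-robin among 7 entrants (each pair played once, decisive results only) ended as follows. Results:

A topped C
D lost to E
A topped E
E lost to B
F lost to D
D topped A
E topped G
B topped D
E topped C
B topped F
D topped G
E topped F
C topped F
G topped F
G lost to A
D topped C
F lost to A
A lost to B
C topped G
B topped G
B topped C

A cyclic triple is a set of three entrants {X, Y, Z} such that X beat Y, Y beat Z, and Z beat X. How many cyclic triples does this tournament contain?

1

Win totals: A 4, B 6, C 2, D 4, E 4, F 0, G 1.
An entrant with w wins dominates both others in C(w,2) triples; summing gives 6 + 15 + 1 + 6 + 6 + 0 + 0 = 34 transitive triples.
Total triples C(7,3) = 35, so cyclic triples = 35 − 34 = 1.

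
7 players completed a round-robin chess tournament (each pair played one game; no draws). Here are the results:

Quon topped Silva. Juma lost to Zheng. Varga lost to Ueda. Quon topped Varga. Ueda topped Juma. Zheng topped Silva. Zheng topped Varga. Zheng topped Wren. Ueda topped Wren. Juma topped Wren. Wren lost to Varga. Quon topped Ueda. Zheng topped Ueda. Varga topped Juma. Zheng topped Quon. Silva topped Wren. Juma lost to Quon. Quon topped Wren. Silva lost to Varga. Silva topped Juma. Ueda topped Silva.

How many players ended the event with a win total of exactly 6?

1

Win totals: Wren 0, Silva 2, Juma 1, Quon 5, Zheng 6, Varga 3, Ueda 4.
Exactly 6: Zheng — 1 player.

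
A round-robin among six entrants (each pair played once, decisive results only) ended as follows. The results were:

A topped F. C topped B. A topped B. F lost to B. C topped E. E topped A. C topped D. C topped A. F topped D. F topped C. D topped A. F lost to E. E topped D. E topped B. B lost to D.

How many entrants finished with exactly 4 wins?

2

Win totals: A 2, B 1, C 4, D 2, E 4, F 2.
Exactly 4: C, E — 2 entrants.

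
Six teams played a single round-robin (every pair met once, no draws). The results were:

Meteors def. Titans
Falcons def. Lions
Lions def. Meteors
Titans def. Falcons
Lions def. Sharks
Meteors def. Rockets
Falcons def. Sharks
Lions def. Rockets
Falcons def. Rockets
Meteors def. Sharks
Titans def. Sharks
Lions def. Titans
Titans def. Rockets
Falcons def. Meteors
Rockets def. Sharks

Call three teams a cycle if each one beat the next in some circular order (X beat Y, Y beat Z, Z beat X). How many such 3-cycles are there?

2

Of the C(6,3) = 20 triples, the cyclic ones are: {Lions, Titans, Falcons}; {Titans, Falcons, Meteors}.
That is 2.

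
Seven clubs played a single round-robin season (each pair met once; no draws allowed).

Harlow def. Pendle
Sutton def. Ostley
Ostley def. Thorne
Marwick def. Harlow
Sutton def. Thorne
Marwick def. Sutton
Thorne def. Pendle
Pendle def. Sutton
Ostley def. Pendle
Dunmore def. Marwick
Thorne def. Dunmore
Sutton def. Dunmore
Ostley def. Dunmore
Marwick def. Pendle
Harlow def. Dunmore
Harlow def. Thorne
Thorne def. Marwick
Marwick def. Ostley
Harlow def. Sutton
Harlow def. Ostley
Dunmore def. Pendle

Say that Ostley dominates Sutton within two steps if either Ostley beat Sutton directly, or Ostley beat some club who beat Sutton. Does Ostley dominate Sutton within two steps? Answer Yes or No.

Yes

Ostley did not beat Sutton directly.
Ostley beat Pendle, Dunmore, Thorne. Of those, Pendle beat Sutton.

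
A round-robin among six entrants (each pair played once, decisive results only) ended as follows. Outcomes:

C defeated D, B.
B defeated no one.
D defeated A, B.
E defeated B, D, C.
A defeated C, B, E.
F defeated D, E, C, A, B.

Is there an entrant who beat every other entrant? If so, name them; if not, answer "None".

F

F has 5 wins out of 5 opponents — a perfect record.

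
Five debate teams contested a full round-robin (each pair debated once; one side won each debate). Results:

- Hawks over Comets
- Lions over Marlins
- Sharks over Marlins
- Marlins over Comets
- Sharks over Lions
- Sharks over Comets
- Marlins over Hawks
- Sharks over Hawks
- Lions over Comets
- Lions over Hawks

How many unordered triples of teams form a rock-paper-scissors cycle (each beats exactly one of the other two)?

0

Win totals: Hawks 1, Comets 0, Sharks 4, Lions 3, Marlins 2.
A team with w wins dominates both others in C(w,2) triples; summing gives 0 + 0 + 6 + 3 + 1 = 10 transitive triples.
Total triples C(5,3) = 10, so cyclic triples = 10 − 10 = 0.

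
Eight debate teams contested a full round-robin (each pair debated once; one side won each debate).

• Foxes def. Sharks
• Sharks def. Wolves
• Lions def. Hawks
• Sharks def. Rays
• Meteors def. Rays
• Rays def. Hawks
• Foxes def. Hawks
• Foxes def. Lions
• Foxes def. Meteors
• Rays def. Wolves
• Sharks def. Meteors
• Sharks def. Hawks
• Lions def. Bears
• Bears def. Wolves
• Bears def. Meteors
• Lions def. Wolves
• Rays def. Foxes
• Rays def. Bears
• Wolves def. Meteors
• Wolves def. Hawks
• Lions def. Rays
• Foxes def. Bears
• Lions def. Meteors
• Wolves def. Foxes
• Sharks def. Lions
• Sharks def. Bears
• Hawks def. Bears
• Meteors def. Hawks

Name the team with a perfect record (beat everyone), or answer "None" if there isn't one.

None

Highest win total is Sharks with 6 (out of 7 possible).
Sharks lost to Foxes, so no team went undefeated.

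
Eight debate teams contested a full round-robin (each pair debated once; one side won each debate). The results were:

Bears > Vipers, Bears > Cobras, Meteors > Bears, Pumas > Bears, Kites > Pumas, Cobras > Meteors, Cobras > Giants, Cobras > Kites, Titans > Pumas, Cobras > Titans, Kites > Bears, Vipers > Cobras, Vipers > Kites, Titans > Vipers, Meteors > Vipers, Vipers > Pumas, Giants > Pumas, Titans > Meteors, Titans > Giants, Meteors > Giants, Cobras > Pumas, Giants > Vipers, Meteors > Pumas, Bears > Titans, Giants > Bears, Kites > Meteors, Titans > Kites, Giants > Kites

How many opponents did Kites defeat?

3

Kites' results: beat Pumas, Meteors, Bears; lost to Titans, Vipers, Giants, Cobras.
That is 3 wins.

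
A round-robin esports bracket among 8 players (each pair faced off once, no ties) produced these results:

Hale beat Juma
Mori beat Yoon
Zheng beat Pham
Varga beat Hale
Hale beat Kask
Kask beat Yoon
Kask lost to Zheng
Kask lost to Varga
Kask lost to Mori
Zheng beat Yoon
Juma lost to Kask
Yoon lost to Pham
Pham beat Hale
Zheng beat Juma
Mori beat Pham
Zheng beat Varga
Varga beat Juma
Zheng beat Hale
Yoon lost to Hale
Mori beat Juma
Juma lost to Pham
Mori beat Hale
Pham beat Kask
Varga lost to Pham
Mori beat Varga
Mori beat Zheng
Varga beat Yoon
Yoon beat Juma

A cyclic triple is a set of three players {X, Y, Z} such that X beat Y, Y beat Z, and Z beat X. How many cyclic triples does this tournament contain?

Win totals: Mori 7, Hale 3, Yoon 1, Pham 5, Zheng 6, Varga 4, Kask 2, Juma 0.
A player with w wins dominates both others in C(w,2) triples; summing gives 21 + 3 + 0 + 10 + 15 + 6 + 1 + 0 = 56 transitive triples.
Total triples C(8,3) = 56, so cyclic triples = 56 − 56 = 0.

0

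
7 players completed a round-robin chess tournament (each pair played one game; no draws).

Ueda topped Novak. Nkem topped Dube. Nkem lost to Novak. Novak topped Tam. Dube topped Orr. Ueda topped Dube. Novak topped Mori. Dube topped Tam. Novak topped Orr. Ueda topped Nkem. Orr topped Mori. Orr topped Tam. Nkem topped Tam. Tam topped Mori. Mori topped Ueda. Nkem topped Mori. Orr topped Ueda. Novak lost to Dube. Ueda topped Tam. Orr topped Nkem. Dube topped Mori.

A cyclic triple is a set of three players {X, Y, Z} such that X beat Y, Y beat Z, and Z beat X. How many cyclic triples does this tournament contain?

Win totals: Dube 4, Ueda 4, Orr 4, Nkem 3, Tam 1, Mori 1, Novak 4.
A player with w wins dominates both others in C(w,2) triples; summing gives 6 + 6 + 6 + 3 + 0 + 0 + 6 = 27 transitive triples.
Total triples C(7,3) = 35, so cyclic triples = 35 − 27 = 8.

8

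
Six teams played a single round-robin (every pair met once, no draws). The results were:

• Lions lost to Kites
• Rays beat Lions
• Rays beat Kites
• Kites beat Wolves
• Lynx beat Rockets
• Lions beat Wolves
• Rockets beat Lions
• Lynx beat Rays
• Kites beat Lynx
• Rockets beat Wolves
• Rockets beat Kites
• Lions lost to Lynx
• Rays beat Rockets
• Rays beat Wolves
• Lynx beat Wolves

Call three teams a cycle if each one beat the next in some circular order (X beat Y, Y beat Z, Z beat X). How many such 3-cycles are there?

2

Of the C(6,3) = 20 triples, the cyclic ones are: {Rays, Lynx, Kites}; {Rockets, Lynx, Kites}.
That is 2.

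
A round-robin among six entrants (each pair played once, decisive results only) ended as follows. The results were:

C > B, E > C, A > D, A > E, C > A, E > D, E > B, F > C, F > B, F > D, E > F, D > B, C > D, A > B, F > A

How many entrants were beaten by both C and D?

1

C beat: A, B, D.
D beat: B.
Both beat: B — 1.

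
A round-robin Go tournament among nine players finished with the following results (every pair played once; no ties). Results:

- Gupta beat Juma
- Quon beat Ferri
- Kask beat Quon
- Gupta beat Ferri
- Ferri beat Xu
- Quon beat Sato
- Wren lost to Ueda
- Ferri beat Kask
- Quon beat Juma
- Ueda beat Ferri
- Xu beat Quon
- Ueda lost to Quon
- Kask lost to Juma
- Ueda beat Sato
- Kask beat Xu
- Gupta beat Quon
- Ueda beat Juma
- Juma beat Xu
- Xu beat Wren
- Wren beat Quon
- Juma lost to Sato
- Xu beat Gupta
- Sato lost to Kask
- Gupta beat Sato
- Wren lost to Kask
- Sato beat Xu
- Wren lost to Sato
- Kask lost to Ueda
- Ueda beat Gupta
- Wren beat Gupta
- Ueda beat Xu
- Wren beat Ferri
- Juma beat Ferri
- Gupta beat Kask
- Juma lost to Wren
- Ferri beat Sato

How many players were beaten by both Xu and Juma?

0

Xu beat: Wren, Quon, Gupta.
Juma beat: Xu, Kask, Ferri.
No one was beaten by both.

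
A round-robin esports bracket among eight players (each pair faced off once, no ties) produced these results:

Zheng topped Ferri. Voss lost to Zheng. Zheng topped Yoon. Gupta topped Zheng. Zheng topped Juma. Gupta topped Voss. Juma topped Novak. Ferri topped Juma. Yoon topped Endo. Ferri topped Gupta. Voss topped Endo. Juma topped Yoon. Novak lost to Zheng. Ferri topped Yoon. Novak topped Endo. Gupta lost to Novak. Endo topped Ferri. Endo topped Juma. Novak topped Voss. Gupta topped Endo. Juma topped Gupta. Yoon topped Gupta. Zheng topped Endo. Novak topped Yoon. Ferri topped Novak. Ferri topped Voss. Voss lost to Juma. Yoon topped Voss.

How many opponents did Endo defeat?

2

Endo's results: beat Ferri, Juma; lost to Novak, Zheng, Gupta, Yoon, Voss.
That is 2 wins.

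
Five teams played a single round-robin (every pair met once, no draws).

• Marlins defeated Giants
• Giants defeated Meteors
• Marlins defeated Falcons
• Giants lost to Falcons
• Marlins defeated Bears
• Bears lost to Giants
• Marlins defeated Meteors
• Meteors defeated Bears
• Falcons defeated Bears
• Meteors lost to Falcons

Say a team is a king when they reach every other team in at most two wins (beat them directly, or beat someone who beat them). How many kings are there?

Giants cannot reach Marlins, Falcons in two steps.
Bears cannot reach Giants, Marlins, Falcons, Meteors in two steps.
Marlins reaches everyone (king).
Falcons cannot reach Marlins in two steps.
Meteors cannot reach Giants, Marlins, Falcons in two steps.
Kings: Marlins — 1.

1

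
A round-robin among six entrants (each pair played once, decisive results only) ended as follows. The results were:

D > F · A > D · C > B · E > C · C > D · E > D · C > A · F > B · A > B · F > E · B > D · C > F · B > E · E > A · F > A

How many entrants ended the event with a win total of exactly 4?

1

Win totals: A 2, B 2, C 4, D 1, E 3, F 3.
Exactly 4: C — 1 entrant.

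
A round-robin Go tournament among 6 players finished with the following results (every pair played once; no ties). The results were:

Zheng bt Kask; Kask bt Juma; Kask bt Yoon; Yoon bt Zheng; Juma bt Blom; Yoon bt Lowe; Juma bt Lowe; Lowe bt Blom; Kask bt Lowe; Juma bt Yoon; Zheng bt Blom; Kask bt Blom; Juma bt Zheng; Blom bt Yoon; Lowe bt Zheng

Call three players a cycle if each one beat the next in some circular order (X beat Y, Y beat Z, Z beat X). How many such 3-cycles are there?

Win totals: Lowe 2, Zheng 2, Blom 1, Kask 4, Yoon 2, Juma 4.
A player with w wins dominates both others in C(w,2) triples; summing gives 1 + 1 + 0 + 6 + 1 + 6 = 15 transitive triples.
Total triples C(6,3) = 20, so cyclic triples = 20 − 15 = 5.

5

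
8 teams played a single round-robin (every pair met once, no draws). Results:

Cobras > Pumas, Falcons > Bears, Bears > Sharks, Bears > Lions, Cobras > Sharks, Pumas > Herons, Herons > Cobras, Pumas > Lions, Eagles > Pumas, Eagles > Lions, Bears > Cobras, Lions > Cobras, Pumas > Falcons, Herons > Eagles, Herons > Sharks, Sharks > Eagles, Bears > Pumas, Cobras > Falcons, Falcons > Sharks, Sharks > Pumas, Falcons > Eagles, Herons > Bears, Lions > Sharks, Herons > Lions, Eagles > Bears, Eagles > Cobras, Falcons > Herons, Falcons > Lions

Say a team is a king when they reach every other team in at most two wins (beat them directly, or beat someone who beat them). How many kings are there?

Eagles reaches everyone (king).
Herons reaches everyone (king).
Bears reaches everyone (king).
Pumas reaches everyone (king).
Lions cannot reach Herons, Bears in two steps.
Falcons reaches everyone (king).
Cobras reaches everyone (king).
Sharks reaches everyone (king).
Kings: Eagles, Herons, Bears, Pumas, Falcons, Cobras, Sharks — 7.

7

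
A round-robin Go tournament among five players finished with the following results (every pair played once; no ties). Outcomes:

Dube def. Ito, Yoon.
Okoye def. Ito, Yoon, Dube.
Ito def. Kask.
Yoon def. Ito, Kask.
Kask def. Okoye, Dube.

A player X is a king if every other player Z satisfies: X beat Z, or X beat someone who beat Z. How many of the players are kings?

3

Dube cannot reach Okoye in two steps.
Okoye reaches everyone (king).
Yoon reaches everyone (king).
Ito cannot reach Yoon in two steps.
Kask reaches everyone (king).
Kings: Okoye, Yoon, Kask — 3.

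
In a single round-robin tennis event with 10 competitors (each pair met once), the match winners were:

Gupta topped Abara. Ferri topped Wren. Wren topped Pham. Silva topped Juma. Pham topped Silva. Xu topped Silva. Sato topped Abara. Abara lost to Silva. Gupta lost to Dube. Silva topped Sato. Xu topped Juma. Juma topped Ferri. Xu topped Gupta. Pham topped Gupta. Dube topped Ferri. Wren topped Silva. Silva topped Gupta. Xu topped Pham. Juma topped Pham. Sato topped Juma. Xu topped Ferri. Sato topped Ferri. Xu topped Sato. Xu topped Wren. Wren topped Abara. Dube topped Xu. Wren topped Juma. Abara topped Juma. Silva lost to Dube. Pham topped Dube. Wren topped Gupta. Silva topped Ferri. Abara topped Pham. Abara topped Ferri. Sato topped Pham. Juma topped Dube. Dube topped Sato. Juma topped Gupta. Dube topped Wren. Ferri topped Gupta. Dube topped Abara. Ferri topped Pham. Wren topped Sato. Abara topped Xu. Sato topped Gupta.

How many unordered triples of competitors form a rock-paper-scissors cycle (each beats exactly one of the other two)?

25

Win totals: Dube 7, Silva 5, Juma 4, Wren 6, Gupta 1, Abara 4, Pham 3, Ferri 3, Sato 5, Xu 7.
A competitor with w wins dominates both others in C(w,2) triples; summing gives 21 + 10 + 6 + 15 + 0 + 6 + 3 + 3 + 10 + 21 = 95 transitive triples.
Total triples C(10,3) = 120, so cyclic triples = 120 − 95 = 25.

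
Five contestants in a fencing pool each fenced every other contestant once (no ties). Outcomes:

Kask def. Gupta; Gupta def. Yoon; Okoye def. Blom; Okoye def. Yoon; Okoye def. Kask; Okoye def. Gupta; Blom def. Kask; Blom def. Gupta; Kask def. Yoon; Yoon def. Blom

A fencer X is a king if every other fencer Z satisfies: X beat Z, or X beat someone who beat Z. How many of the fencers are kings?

1

Yoon cannot reach Okoye in two steps.
Gupta cannot reach Kask, Okoye in two steps.
Kask cannot reach Okoye in two steps.
Blom cannot reach Okoye in two steps.
Okoye reaches everyone (king).
Kings: Okoye — 1.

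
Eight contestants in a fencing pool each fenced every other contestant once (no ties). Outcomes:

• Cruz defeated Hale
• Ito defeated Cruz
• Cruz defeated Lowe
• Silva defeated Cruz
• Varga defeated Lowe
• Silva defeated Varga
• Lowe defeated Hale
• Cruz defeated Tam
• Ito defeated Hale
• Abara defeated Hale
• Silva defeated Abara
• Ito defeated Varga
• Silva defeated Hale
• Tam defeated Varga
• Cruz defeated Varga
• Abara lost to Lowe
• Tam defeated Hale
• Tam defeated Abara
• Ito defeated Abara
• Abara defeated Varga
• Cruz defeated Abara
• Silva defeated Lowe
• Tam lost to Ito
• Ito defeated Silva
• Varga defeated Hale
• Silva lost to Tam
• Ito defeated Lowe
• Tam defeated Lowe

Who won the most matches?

Ito

Win totals: Lowe 2, Cruz 5, Silva 5, Tam 5, Ito 7, Varga 2, Hale 0, Abara 2.
Ito leads with 7 wins (next highest: 5).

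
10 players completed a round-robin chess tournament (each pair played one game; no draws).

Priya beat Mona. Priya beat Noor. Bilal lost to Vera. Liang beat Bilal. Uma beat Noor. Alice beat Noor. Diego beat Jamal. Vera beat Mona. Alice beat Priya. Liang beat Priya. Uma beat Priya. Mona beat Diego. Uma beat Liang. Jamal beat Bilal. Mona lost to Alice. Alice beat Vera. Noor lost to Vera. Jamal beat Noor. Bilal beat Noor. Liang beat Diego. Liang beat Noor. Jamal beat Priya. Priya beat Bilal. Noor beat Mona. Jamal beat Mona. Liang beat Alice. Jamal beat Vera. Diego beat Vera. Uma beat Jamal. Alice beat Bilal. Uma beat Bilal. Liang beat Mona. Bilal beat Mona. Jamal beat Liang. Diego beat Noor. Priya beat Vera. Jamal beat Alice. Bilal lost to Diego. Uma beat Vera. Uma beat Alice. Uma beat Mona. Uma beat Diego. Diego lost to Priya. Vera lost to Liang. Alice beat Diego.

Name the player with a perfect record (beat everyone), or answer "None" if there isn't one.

Uma

Uma has 9 wins out of 9 opponents — a perfect record.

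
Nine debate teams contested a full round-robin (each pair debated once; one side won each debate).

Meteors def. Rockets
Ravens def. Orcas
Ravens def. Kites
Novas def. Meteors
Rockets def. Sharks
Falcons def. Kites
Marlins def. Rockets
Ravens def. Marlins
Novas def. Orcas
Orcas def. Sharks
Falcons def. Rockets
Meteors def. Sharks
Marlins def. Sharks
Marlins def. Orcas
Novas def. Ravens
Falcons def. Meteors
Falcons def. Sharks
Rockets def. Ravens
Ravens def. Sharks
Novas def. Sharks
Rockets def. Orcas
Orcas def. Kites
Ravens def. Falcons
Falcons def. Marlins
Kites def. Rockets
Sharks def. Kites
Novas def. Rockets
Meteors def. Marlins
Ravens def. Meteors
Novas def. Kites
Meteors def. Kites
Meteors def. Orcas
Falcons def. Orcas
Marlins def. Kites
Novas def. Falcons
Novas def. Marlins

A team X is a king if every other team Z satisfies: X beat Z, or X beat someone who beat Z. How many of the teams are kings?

1

Kites cannot reach Falcons, Novas, Marlins, Meteors in two steps.
Ravens cannot reach Novas in two steps.
Orcas cannot reach Ravens, Falcons, Novas, Marlins, Meteors in two steps.
Rockets cannot reach Novas in two steps.
Sharks cannot reach Ravens, Orcas, Falcons, Novas, Marlins, Meteors in two steps.
Falcons cannot reach Novas in two steps.
Novas reaches everyone (king).
Marlins cannot reach Falcons, Novas, Meteors in two steps.
Meteors cannot reach Falcons, Novas in two steps.
Kings: Novas — 1.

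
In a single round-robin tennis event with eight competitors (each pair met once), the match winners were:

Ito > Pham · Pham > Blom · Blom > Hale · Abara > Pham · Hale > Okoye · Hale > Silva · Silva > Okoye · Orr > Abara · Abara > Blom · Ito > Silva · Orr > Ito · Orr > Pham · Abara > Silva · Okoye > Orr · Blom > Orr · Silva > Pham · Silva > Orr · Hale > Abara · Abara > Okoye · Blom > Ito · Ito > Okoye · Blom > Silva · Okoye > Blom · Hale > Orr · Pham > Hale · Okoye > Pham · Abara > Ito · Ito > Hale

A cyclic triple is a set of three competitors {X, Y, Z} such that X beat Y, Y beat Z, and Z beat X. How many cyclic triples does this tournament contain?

18

Win totals: Okoye 3, Hale 4, Blom 4, Orr 3, Pham 2, Ito 4, Silva 3, Abara 5.
A competitor with w wins dominates both others in C(w,2) triples; summing gives 3 + 6 + 6 + 3 + 1 + 6 + 3 + 10 = 38 transitive triples.
Total triples C(8,3) = 56, so cyclic triples = 56 − 38 = 18.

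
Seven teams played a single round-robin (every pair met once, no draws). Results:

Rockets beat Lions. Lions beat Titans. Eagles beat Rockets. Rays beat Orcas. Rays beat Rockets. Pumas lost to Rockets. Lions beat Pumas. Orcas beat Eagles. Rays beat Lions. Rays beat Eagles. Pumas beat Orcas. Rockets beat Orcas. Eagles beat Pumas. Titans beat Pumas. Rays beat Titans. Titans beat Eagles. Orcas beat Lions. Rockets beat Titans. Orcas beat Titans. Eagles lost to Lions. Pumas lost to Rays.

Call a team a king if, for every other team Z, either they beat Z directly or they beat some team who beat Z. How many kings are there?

Titans cannot reach Lions, Rays in two steps.
Rockets cannot reach Rays in two steps.
Pumas cannot reach Rockets, Rays in two steps.
Lions cannot reach Rays in two steps.
Orcas cannot reach Rays in two steps.
Rays reaches everyone (king).
Eagles cannot reach Rays in two steps.
Kings: Rays — 1.

1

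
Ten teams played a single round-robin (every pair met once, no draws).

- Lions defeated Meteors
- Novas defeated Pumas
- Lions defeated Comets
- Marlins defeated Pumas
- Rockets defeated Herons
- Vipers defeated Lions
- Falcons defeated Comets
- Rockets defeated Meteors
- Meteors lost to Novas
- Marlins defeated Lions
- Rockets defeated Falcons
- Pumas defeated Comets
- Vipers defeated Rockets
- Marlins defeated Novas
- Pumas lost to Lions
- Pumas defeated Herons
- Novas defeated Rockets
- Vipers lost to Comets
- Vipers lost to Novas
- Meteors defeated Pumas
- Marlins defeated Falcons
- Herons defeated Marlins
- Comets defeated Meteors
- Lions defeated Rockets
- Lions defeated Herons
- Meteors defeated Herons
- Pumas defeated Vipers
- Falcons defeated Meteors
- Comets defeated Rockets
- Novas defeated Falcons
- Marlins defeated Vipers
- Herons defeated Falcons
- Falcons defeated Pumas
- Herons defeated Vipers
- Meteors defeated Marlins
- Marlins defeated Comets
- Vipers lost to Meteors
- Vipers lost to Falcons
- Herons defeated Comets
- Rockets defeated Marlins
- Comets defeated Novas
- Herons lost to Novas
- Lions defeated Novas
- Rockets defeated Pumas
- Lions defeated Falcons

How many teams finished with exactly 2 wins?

Win totals: Comets 4, Falcons 4, Marlins 6, Pumas 3, Rockets 5, Lions 7, Herons 4, Novas 6, Meteors 4, Vipers 2.
Exactly 2: Vipers — 1 team.

1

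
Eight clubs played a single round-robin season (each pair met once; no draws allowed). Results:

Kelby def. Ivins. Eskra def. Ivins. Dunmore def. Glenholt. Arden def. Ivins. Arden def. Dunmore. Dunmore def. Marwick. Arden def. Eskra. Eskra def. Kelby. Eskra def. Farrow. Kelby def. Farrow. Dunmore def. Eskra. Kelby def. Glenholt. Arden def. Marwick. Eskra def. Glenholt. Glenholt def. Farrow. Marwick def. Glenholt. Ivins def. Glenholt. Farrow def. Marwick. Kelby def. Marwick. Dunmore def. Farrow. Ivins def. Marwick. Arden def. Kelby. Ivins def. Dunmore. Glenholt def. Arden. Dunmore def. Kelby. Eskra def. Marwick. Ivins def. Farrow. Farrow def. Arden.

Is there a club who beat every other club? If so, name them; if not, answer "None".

Highest win total is Eskra with 5 (out of 7 possible).
Eskra lost to Arden, Dunmore, so no club went undefeated.

None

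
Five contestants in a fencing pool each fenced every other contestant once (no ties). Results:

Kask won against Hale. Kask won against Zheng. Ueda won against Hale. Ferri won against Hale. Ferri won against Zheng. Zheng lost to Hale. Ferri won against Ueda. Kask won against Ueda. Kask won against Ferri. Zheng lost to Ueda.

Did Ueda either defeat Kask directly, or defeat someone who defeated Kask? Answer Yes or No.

No

Ueda did not beat Kask directly.
Ueda beat Hale, Zheng, but each of them lost to Kask. No two-step path.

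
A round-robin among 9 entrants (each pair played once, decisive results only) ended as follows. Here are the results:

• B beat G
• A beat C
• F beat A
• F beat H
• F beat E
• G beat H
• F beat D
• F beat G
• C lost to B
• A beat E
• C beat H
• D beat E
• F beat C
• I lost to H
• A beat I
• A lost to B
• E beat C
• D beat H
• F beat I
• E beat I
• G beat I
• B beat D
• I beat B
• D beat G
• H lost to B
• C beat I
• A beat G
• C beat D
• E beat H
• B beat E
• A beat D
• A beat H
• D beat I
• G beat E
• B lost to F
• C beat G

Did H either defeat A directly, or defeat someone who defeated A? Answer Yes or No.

H did not beat A directly.
H beat I, but each of them lost to A. No two-step path.

No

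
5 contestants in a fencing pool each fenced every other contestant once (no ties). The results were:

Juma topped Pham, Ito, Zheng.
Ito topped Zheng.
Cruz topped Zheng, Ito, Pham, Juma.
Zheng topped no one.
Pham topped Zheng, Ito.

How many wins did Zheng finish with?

0

Zheng's results: beat no one; lost to Cruz, Ito, Pham, Juma.
That is 0 wins.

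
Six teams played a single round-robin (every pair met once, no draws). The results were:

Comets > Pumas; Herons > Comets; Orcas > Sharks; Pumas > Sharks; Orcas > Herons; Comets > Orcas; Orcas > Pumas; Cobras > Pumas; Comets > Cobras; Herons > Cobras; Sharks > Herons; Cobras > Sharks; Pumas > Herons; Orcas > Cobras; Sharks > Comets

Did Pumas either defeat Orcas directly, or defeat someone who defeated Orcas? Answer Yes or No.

Pumas did not beat Orcas directly.
Pumas beat Herons, Sharks, but each of them lost to Orcas. No two-step path.

No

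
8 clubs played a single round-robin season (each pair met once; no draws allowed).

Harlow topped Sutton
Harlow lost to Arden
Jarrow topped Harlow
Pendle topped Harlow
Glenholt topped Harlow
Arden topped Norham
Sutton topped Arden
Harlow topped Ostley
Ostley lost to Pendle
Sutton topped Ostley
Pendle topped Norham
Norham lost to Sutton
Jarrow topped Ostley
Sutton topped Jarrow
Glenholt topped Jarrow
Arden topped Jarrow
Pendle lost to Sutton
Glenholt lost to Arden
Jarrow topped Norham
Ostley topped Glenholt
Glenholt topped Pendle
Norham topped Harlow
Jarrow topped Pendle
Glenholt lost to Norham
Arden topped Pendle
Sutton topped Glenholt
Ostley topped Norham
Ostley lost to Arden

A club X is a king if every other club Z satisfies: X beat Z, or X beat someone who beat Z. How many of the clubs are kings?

Pendle cannot reach Jarrow, Arden in two steps.
Ostley cannot reach Sutton, Arden in two steps.
Jarrow cannot reach Arden in two steps.
Sutton reaches everyone (king).
Norham cannot reach Arden in two steps.
Arden reaches everyone (king).
Glenholt cannot reach Arden in two steps.
Harlow reaches everyone (king).
Kings: Sutton, Arden, Harlow — 3.

3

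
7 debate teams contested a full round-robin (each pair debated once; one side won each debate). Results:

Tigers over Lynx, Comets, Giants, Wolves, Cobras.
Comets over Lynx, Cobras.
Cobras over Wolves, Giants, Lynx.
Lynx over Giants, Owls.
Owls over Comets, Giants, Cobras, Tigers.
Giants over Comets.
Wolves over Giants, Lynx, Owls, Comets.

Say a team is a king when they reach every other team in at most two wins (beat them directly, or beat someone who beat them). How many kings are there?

Lynx cannot reach Wolves in two steps.
Comets cannot reach Tigers in two steps.
Cobras cannot reach Tigers in two steps.
Wolves reaches everyone (king).
Tigers reaches everyone (king).
Giants cannot reach Wolves, Tigers, Owls in two steps.
Owls reaches everyone (king).
Kings: Wolves, Tigers, Owls — 3.

3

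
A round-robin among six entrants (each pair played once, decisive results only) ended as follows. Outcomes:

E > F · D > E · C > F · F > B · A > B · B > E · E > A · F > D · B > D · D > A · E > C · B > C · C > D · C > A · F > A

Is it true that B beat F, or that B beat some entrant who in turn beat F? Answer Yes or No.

Yes

B did not beat F directly.
B beat C, D, E. Of those, C beat F.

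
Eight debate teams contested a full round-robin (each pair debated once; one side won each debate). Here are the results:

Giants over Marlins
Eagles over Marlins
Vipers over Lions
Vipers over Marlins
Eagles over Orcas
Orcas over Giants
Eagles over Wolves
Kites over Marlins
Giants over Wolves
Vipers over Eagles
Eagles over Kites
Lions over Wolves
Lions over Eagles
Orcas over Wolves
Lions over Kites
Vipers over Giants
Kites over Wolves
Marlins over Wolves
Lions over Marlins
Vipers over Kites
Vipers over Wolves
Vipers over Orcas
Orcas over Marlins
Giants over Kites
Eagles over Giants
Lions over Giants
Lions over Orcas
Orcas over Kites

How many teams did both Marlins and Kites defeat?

1

Marlins beat: Wolves.
Kites beat: Marlins, Wolves.
Both beat: Wolves — 1.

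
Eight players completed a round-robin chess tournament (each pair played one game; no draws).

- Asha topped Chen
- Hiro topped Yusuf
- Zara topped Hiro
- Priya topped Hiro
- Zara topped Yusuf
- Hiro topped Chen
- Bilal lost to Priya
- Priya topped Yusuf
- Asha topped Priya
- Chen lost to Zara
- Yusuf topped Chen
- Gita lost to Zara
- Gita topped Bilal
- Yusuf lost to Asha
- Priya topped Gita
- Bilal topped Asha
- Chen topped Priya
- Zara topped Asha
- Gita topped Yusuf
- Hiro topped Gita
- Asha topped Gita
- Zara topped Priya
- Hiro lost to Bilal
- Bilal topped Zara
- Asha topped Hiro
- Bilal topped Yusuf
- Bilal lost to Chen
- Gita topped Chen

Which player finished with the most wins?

Zara

Win totals: Yusuf 1, Asha 5, Chen 2, Zara 6, Bilal 4, Hiro 3, Gita 3, Priya 4.
Zara leads with 6 wins (next highest: 5).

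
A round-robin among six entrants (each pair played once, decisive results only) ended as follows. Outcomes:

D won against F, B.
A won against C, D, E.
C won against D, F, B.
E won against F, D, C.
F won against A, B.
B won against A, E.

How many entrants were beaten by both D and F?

1

D beat: B, F.
F beat: A, B.
Both beat: B — 1.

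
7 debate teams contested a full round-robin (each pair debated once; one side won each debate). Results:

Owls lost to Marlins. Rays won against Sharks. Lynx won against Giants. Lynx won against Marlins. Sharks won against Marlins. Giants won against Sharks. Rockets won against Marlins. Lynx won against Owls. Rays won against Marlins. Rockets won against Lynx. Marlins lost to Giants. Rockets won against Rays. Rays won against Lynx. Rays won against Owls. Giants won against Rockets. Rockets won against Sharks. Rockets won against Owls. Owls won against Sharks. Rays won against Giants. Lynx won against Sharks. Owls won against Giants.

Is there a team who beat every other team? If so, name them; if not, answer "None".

Highest win total is Rockets with 5 (out of 6 possible).
Rockets lost to Giants, so no team went undefeated.

None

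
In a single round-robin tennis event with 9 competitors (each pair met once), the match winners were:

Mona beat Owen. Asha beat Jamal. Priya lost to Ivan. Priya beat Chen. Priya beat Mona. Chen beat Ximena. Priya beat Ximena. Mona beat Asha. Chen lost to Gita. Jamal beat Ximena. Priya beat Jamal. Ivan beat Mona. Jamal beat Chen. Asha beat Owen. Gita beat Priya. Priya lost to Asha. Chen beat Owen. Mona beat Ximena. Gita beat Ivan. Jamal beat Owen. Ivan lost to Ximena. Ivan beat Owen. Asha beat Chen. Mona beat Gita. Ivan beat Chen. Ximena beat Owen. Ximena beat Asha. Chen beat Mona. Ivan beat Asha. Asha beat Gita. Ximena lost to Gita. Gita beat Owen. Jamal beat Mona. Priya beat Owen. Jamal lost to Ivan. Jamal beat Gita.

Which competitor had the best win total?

Ivan

Win totals: Jamal 5, Mona 4, Priya 5, Chen 3, Ximena 3, Asha 5, Owen 0, Gita 5, Ivan 6.
Ivan leads with 6 wins (next highest: 5).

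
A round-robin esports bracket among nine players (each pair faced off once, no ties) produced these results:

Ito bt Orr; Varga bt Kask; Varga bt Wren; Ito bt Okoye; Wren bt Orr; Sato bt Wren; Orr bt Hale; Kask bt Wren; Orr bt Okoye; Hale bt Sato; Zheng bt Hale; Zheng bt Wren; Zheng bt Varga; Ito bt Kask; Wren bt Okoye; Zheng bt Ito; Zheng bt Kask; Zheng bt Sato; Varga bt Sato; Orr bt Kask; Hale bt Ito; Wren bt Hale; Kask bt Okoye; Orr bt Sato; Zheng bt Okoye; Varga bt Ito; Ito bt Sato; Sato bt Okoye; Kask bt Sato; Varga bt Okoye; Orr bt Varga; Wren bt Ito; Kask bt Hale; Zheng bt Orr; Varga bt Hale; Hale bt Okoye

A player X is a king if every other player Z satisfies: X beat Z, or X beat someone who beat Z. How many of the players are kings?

1

Orr cannot reach Zheng in two steps.
Varga cannot reach Zheng in two steps.
Wren cannot reach Zheng in two steps.
Sato cannot reach Varga, Kask, Zheng in two steps.
Okoye cannot reach Orr, Varga, Wren, Sato, Kask, Zheng, Ito, Hale in two steps.
Kask cannot reach Varga, Zheng in two steps.
Zheng reaches everyone (king).
Ito cannot reach Zheng in two steps.
Hale cannot reach Varga, Zheng in two steps.
Kings: Zheng — 1.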